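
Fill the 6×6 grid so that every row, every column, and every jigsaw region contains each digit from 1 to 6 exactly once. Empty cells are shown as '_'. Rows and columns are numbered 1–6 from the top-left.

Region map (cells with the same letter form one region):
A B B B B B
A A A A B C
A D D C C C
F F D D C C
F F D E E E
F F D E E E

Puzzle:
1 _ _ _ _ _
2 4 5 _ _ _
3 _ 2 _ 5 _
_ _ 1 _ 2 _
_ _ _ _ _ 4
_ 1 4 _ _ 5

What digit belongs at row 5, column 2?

2

row 2, column 4 = 6 (sole candidate).
row 3, column 2 = 6 (sole candidate).
row 3, column 6 = 1 (sole candidate).
row 5, column 3 = 3 (sole candidate).
row 6, column 1 = 6 (sole candidate).
row 6, column 5 = 3 (sole candidate).
row 1, column 3 = 6 (sole candidate).
row 1, column 5 = 4 (sole candidate).
row 2, column 5 = 1 (sole candidate).
row 2, column 6 = 3 (sole candidate).
row 3, column 4 = 4 (sole candidate).
row 4, column 4 = 5 (sole candidate).
row 4, column 6 = 6 (sole candidate).
row 5, column 1 = 5 (sole candidate).
row 5, column 2 = 2: row 5 has {3,4,5}; col 2 has {1,4,6}; region has {1,5,6} → only 2 remains.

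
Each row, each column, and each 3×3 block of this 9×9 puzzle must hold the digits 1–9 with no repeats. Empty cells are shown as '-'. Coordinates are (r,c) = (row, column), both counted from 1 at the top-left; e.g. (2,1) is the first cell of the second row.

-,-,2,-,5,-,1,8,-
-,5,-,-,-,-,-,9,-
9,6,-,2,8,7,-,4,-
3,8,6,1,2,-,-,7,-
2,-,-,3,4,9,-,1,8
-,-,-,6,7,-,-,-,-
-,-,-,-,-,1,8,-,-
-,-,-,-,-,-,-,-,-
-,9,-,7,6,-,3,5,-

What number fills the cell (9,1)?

1

(2,4) = 4: row 2 has {5,9}; col 4 has {1,2,3,6,7}; box has {2,5,7,8} → only 4 remains.
(3,7) = 5: row 3 has {2,4,6,7,8,9}; col 7 has {1,3,8}; box has {1,4,8,9} → only 5 remains.
(3,9) = 3: row 3 has {2,4,5,6,7,8,9}; col 9 has {8}; box has {1,4,5,8,9} → only 3 remains.
(4,6) = 5: row 4 has {1,2,3,6,7,8}; col 6 has {1,7,9}; box has {1,2,3,4,6,7,9} → only 5 remains.
(5,2) = 7: row 5 has {1,2,3,4,8,9}; col 2 has {5,6,8,9}; box has {2,3,6,8} → only 7 remains.
(5,3) = 5: row 5 has {1,2,3,4,7,8,9}; col 3 has {2,6}; box has {2,3,6,7,8} → only 5 remains.
(5,7) = 6: row 5 has {1,2,3,4,5,7,8,9}; col 7 has {1,3,5,8}; box has {1,7,8} → only 6 remains.
(6,6) = 8: row 6 has {6,7}; col 6 has {1,5,7,9}; box has {1,2,3,4,5,6,7,9} → only 8 remains.
(1,4) = 9: row 1 has {1,2,5,8}; col 4 has {1,2,3,4,6,7}; box has {2,4,5,7,8} → only 9 remains.
(3,3) = 1: row 3 has {2,3,4,5,6,7,8,9}; col 3 has {2,5,6}; box has {2,5,6,9} → only 1 remains.
(7,4) = 5: row 7 has {1,8}; col 4 has {1,2,3,4,6,7,9}; box has {1,6,7} → only 5 remains.
(8,4) = 8: row 8 has {}; col 4 has {1,2,3,4,5,6,7,9}; box has {1,5,6,7} → only 8 remains.
(2,5) = 1: in row 2, 1 can only go here (every other open cell in that row sees a 1).
(6,8) = 3: in row 6, 3 can only go here (every other open cell in that row sees a 3).
(6,9) = 5: in row 6, 5 can only go here (every other open cell in that row sees a 5).
(6,7) = 2: in row 6, 2 can only go here (every other open cell in that row sees a 2).
(2,7) = 7: row 2 has {1,4,5,9}; col 7 has {1,2,3,5,6,8}; box has {1,3,4,5,8,9} → only 7 remains.
(1,9) = 6: row 1 has {1,2,5,8,9}; col 9 has {3,5,8}; box has {1,3,4,5,7,8,9} → only 6 remains.
(2,1) = 8: row 2 has {1,4,5,7,9}; col 1 has {2,3,9}; box has {1,2,5,6,9} → only 8 remains.
(2,3) = 3: row 2 has {1,4,5,7,8,9}; col 3 has {1,2,5,6}; box has {1,2,5,6,8,9} → only 3 remains.
(2,6) = 6: row 2 has {1,3,4,5,7,8,9}; col 6 has {1,5,7,8,9}; box has {1,2,4,5,7,8,9} → only 6 remains.
(2,9) = 2: row 2 has {1,3,4,5,6,7,8,9}; col 9 has {3,5,6,8}; box has {1,3,4,5,6,7,8,9} → only 2 remains.
(1,2) = 4: row 1 has {1,2,5,6,8,9}; col 2 has {5,6,7,8,9}; box has {1,2,3,5,6,8,9} → only 4 remains.
(1,6) = 3: row 1 has {1,2,4,5,6,8,9}; col 6 has {1,5,6,7,8,9}; box has {1,2,4,5,6,7,8,9} → only 3 remains.
(6,2) = 1: row 6 has {2,3,5,6,7,8}; col 2 has {4,5,6,7,8,9}; box has {2,3,5,6,7,8} → only 1 remains.
(1,1) = 7: row 1 has {1,2,3,4,5,6,8,9}; col 1 has {2,3,8,9}; box has {1,2,3,4,5,6,8,9} → only 7 remains.
(6,1) = 4: row 6 has {1,2,3,5,6,7,8}; col 1 has {2,3,7,8,9}; box has {1,2,3,5,6,7,8} → only 4 remains.
(6,3) = 9: row 6 has {1,2,3,4,5,6,7,8}; col 3 has {1,2,3,5,6}; box has {1,2,3,4,5,6,7,8} → only 9 remains.
(7,1) = 6: row 7 has {1,5,8}; col 1 has {2,3,4,7,8,9}; box has {9} → only 6 remains.
(7,8) = 2: row 7 has {1,5,6,8}; col 8 has {1,3,4,5,7,8,9}; box has {3,5,8} → only 2 remains.
(8,8) = 6: row 8 has {8}; col 8 has {1,2,3,4,5,7,8,9}; box has {2,3,5,8} → only 6 remains.
(9,1) = 1: row 9 has {3,5,6,7,9}; col 1 has {2,3,4,6,7,8,9}; box has {6,9} → only 1 remains.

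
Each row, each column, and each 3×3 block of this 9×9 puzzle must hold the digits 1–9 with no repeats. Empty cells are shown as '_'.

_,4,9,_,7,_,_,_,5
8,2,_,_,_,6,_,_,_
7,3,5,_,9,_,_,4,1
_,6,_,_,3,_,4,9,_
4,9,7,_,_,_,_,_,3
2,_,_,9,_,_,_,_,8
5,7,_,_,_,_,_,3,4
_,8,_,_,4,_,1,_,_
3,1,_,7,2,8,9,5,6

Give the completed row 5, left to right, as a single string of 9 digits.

r2c3 = 1 (sole candidate).
r2c5 = 5 (sole candidate).
r2c8 = 7 (sole candidate).
r2c9 = 9 (sole candidate).
r3c6 = 2 (sole candidate).
r4c1 = 1 (sole candidate).
r4c3 = 8 (sole candidate).
r6c2 = 5 (sole candidate).
r6c3 = 3 (sole candidate).
r8c8 = 2 (sole candidate).
r8c9 = 7 (sole candidate).
r9c3 = 4 (sole candidate).
r1c1 = 6 (sole candidate).
r1c8 = 8 (sole candidate).
r2c7 = 3 (sole candidate).
r3c4 = 8 (sole candidate).
r3c7 = 6 (sole candidate).
r4c9 = 2 (sole candidate).
r5c7 = 5: row 5 has {3,4,7,9}; col 7 has {1,3,4,6,9}; box has {2,3,4,8,9} → only 5 remains.
r6c7 = 7 (sole candidate).
r7c7 = 8 (sole candidate).
r8c1 = 9 (sole candidate).
r8c3 = 6 (sole candidate).
r1c7 = 2 (sole candidate).
r2c4 = 4 (sole candidate).
r4c4 = 5 (sole candidate).
r4c6 = 7 (sole candidate).
r5c6 = 1: row 5 has {3,4,5,7,9}; col 6 has {2,6,7,8}; box has {3,5,7,9} → only 1 remains.
r5c8 = 6: row 5 has {1,3,4,5,7,9}; col 8 has {2,3,4,5,7,8,9}; box has {2,3,4,5,7,8,9} → only 6 remains.
r6c5 = 6 (sole candidate).
r6c6 = 4 (sole candidate).
r6c8 = 1 (sole candidate).
r7c3 = 2 (sole candidate).
r7c5 = 1 (sole candidate).
r7c6 = 9 (sole candidate).
r8c4 = 3 (sole candidate).
r8c6 = 5 (sole candidate).
r1c4 = 1 (sole candidate).
r1c6 = 3 (sole candidate).
r5c4 = 2: row 5 has {1,3,4,5,6,7,9}; col 4 has {1,3,4,5,7,8,9}; box has {1,3,4,5,6,7,9} → only 2 remains.
r5c5 = 8: row 5 has {1,2,3,4,5,6,7,9}; col 5 has {1,2,3,4,5,6,7,9}; box has {1,2,3,4,5,6,7,9} → only 8 remains.

497281563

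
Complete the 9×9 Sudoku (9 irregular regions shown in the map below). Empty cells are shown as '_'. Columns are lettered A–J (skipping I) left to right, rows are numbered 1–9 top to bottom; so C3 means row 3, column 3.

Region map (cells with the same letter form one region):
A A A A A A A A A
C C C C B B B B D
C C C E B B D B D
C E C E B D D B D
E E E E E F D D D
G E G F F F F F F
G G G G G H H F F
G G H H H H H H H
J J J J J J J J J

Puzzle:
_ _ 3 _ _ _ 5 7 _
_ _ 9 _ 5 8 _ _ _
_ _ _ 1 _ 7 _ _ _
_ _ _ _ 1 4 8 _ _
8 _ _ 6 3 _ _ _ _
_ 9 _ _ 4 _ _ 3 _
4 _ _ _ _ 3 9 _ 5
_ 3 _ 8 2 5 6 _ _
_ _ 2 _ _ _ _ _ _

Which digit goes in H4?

9

A8 = 9: in row 8, 9 can only go here (every other open cell in that row sees a 9).
G2 = 3: in region B, 3 can only go here (every other open cell in that region sees a 3).
G3 = 2: row 3 has {1,7}; col 7 has {3,5,6,8,9}; region has {4,8} → only 2 remains.
D9 = 3: in column 4, 3 can only go here (every other open cell in that column sees a 3).
D4 = 5: in column 4, 5 can only go here (every other open cell in that column sees a 5).
D1 = 9: in column 4, 9 can only go here (every other open cell in that column sees a 9).
H5 = 5: in row 5, 5 can only go here (every other open cell in that row sees a 5).
D2 = 4: in column 4, 4 can only go here (every other open cell in that column sees a 4).
H3 = 4: in row 3, 4 can only go here (every other open cell in that row sees a 4).
H8 = 1: row 8 has {2,3,5,6,8,9}; col 8 has {3,4,5,7}; region has {2,3,5,6,8,9} → only 1 remains.
G9 = 4: in column 7, 4 can only go here (every other open cell in that column sees a 4).
F5 = 9: in region F, 9 can only go here (every other open cell in that region sees a 9).
B5 = 2: in row 5, 2 can only go here (every other open cell in that row sees a 2).
B4 = 7: row 4 has {1,4,5,8}; col 2 has {2,3,9}; region has {1,2,3,5,6,8,9} → only 7 remains.
C4 = 6: row 4 has {1,4,5,7,8}; col 3 has {2,3,9}; region has {4,9} → only 6 remains.
C5 = 4: row 5 has {2,3,5,6,8,9}; col 3 has {2,3,6,9}; region has {1,2,3,5,6,7,8,9} → only 4 remains.
C8 = 7: row 8 has {1,2,3,5,6,8,9}; col 3 has {2,3,4,6,9}; region has {1,2,3,5,6,8,9} → only 7 remains.
J8 = 4: row 8 has {1,2,3,5,6,7,8,9}; col 9 has {5}; region has {1,2,3,5,6,7,8,9} → only 4 remains.
B2 = 1: row 2 has {3,4,5,8,9}; col 2 has {2,3,7,9}; region has {4,6,9} → only 1 remains.
B1 = 4: in row 1, 4 can only go here (every other open cell in that row sees a 4).
C7 = 1: in row 7, 1 can only go here (every other open cell in that row sees a 1).
A2 = 7: in region C, 7 can only go here (every other open cell in that region sees a 7).
J2 = 6: row 2 has {1,3,4,5,7,8,9}; col 9 has {4,5}; region has {2,4,5,8} → only 6 remains.
H2 = 2: row 2 has {1,3,4,5,6,7,8,9}; col 8 has {1,3,4,5,7}; region has {1,3,4,5,7,8} → only 2 remains.
H4 = 9: row 4 has {1,4,5,6,7,8}; col 8 has {1,2,3,4,5,7}; region has {1,2,3,4,5,7,8} → only 9 remains.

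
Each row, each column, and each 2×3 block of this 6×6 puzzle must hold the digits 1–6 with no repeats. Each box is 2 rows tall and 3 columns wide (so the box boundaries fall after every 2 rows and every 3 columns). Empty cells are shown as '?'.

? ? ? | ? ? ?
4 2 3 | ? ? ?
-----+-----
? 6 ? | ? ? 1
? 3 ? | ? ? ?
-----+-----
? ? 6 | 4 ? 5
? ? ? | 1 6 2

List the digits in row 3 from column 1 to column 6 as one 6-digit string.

row 2, column 6 = 6: row 2 has {2,3,4}; col 6 has {1,2,5}; box has {} → only 6 remains.
row 4, column 6 = 4: row 4 has {3}; col 6 has {1,2,5,6}; box has {1} → only 4 remains.
row 5, column 2 = 1: row 5 has {4,5,6}; col 2 has {2,3,6}; box has {6} → only 1 remains.
row 5, column 5 = 3: row 5 has {1,4,5,6}; col 5 has {6}; box has {1,2,4,5,6} → only 3 remains.
row 1, column 2 = 5: row 1 has {}; col 2 has {1,2,3,6}; box has {2,3,4} → only 5 remains.
row 1, column 3 = 1: row 1 has {5}; col 3 has {3,6}; box has {2,3,4,5} → only 1 remains.
row 1, column 6 = 3: row 1 has {1,5}; col 6 has {1,2,4,5,6}; box has {6} → only 3 remains.
row 2, column 4 = 5: row 2 has {2,3,4,6}; col 4 has {1,4}; box has {3,6} → only 5 remains.
row 2, column 5 = 1: row 2 has {2,3,4,5,6}; col 5 has {3,6}; box has {3,5,6} → only 1 remains.
row 5, column 1 = 2: row 5 has {1,3,4,5,6}; col 1 has {4}; box has {1,6} → only 2 remains.
row 6, column 2 = 4: row 6 has {1,2,6}; col 2 has {1,2,3,5,6}; box has {1,2,6} → only 4 remains.
row 6, column 3 = 5: row 6 has {1,2,4,6}; col 3 has {1,3,6}; box has {1,2,4,6} → only 5 remains.
row 1, column 1 = 6: row 1 has {1,3,5}; col 1 has {2,4}; box has {1,2,3,4,5} → only 6 remains.
row 1, column 4 = 2: row 1 has {1,3,5,6}; col 4 has {1,4,5}; box has {1,3,5,6} → only 2 remains.
row 1, column 5 = 4: row 1 has {1,2,3,5,6}; col 5 has {1,3,6}; box has {1,2,3,5,6} → only 4 remains.
row 3, column 1 = 5: row 3 has {1,6}; col 1 has {2,4,6}; box has {3,6} → only 5 remains.
row 3, column 4 = 3: row 3 has {1,5,6}; col 4 has {1,2,4,5}; box has {1,4} → only 3 remains.
row 3, column 5 = 2: row 3 has {1,3,5,6}; col 5 has {1,3,4,6}; box has {1,3,4} → only 2 remains.
row 4, column 1 = 1: row 4 has {3,4}; col 1 has {2,4,5,6}; box has {3,5,6} → only 1 remains.
row 4, column 3 = 2: row 4 has {1,3,4}; col 3 has {1,3,5,6}; box has {1,3,5,6} → only 2 remains.
row 4, column 4 = 6: row 4 has {1,2,3,4}; col 4 has {1,2,3,4,5}; box has {1,2,3,4} → only 6 remains.
row 4, column 5 = 5: row 4 has {1,2,3,4,6}; col 5 has {1,2,3,4,6}; box has {1,2,3,4,6} → only 5 remains.
row 6, column 1 = 3: row 6 has {1,2,4,5,6}; col 1 has {1,2,4,5,6}; box has {1,2,4,5,6} → only 3 remains.
row 3, column 3 = 4: row 3 has {1,2,3,5,6}; col 3 has {1,2,3,5,6}; box has {1,2,3,5,6} → only 4 remains.

564321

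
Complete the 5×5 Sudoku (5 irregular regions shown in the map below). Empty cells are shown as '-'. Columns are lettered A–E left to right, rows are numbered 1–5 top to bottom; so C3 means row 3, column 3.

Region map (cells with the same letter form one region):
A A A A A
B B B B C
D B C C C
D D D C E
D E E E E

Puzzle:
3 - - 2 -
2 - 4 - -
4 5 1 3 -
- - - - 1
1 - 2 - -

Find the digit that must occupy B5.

4

C1 = 5 (sole candidate).
E1 = 4 (sole candidate).
D2 = 1 (sole candidate).
E2 = 5 (sole candidate).
E3 = 2 (sole candidate).
A4 = 5 (sole candidate).
C4 = 3 (sole candidate).
D4 = 4 (sole candidate).
D5 = 5 (sole candidate).
E5 = 3 (sole candidate).
B1 = 1 (sole candidate).
B2 = 3 (sole candidate).
B4 = 2 (sole candidate).
B5 = 4: row 5 has {1,2,3,5}; col 2 has {1,2,3,5}; region has {1,2,3,5} → only 4 remains.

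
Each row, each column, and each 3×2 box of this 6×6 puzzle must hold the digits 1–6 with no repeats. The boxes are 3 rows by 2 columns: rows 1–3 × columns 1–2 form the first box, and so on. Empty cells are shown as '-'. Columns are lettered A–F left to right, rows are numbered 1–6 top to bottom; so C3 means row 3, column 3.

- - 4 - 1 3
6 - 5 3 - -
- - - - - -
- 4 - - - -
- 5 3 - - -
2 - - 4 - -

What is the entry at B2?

1

A1 = 5 (sole candidate).
B1 = 2 (sole candidate).
D1 = 6 (sole candidate).
B2 = 1: row 2 has {3,5,6}; col 2 has {2,4,5}; box has {2,5,6} → only 1 remains.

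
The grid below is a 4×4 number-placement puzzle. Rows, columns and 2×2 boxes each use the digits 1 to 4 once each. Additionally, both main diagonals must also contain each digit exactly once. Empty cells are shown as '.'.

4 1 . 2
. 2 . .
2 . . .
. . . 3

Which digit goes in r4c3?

r1c3 = 3 (sole candidate).
r2c1 = 3 (sole candidate).
r3c3 = 1 (sole candidate).
r3c4 = 4 (sole candidate).
r4c1 = 1 (sole candidate).
r4c2 = 4 (sole candidate).
r4c3 = 2: row 4 has {1,3,4}; col 3 has {1,3}; box has {1,3,4} → only 2 remains.

2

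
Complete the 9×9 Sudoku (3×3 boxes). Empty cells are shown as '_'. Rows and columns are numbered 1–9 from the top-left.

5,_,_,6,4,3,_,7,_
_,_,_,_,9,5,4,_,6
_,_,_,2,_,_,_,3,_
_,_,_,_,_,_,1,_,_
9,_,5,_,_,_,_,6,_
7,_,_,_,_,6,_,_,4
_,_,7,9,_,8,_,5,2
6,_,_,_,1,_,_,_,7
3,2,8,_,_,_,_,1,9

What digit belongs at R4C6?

9

R9C7 = 6 (sole candidate).
R7C7 = 3 (sole candidate).
R8C7 = 8 (sole candidate).
R8C8 = 4 (sole candidate).
R7C5 = 6 (sole candidate).
R8C3 = 9 (sole candidate).
R8C6 = 2 (sole candidate).
R8C2 = 5 (sole candidate).
R8C4 = 3 (sole candidate).
R4C6 = 9: in column 6, 9 can only go here (every other open cell in that column sees a 9).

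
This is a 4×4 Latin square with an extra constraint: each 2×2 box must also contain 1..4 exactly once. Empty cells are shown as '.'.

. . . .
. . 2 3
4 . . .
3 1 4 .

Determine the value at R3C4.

1

R1C3 = 1 (sole candidate).
R1C4 = 4 (sole candidate).
R2C1 = 1 (sole candidate).
R2C2 = 4 (sole candidate).
R3C2 = 2 (sole candidate).
R3C3 = 3 (sole candidate).
R3C4 = 1: row 3 has {2,3,4}; col 4 has {3,4}; box has {3,4} → only 1 remains.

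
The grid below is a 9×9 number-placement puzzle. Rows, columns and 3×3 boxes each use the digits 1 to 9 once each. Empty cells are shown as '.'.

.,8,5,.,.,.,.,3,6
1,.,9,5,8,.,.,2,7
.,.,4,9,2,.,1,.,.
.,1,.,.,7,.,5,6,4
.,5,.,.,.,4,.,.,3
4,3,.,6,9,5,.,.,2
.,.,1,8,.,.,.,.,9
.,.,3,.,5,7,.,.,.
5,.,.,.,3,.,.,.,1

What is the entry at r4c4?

3

r1c6 = 1 (sole candidate).
r2c2 = 6 (sole candidate).
r2c6 = 3 (sole candidate).
r2c7 = 4 (sole candidate).
r3c2 = 7 (sole candidate).
r3c6 = 6 (sole candidate).
r5c5 = 1 (sole candidate).
r7c6 = 2 (sole candidate).
r8c9 = 8 (sole candidate).
r9c4 = 4 (sole candidate).
r9c6 = 9 (sole candidate).
r9c8 = 7 (sole candidate).
r1c1 = 2 (sole candidate).
r1c4 = 7 (sole candidate).
r1c5 = 4 (sole candidate).
r1c7 = 9 (sole candidate).
r3c1 = 3 (sole candidate).
r3c9 = 5 (sole candidate).
r4c6 = 8 (sole candidate).
r5c4 = 2 (sole candidate).
r7c2 = 4 (sole candidate).
r7c5 = 6 (sole candidate).
r7c7 = 3 (sole candidate).
r7c8 = 5 (sole candidate).
r8c4 = 1 (sole candidate).
r8c8 = 4 (sole candidate).
r9c2 = 2 (sole candidate).
r9c7 = 6 (sole candidate).
r3c8 = 8 (sole candidate).
r4c1 = 9 (sole candidate).
r4c3 = 2 (sole candidate).
r4c4 = 3: row 4 has {1,2,4,5,6,7,8,9}; col 4 has {1,2,4,5,6,7,8,9}; box has {1,2,4,5,6,7,8,9} → only 3 remains.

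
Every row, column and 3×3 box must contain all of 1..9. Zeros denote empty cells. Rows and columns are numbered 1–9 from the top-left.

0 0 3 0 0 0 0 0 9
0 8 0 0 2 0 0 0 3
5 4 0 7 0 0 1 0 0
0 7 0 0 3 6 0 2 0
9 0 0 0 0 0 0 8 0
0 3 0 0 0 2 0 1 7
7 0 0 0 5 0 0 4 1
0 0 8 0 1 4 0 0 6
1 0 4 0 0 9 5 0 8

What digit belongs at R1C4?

R2C1 = 6: row 2 has {2,3,8}; col 1 has {1,5,7,9}; box has {3,4,5,8} → only 6 remains.
R3C8 = 6: row 3 has {1,4,5,7}; col 8 has {1,2,4,8}; box has {1,3,9} → only 6 remains.
R3C9 = 2: row 3 has {1,4,5,6,7}; col 9 has {1,3,6,7,8,9}; box has {1,3,6,9} → only 2 remains.
R1C1 = 2: row 1 has {3,9}; col 1 has {1,5,6,7,9}; box has {3,4,5,6,8} → only 2 remains.
R1C2 = 1: row 1 has {2,3,9}; col 2 has {3,4,7,8}; box has {2,3,4,5,6,8} → only 1 remains.
R3C3 = 9: row 3 has {1,2,4,5,6,7}; col 3 has {3,4,8}; box has {1,2,3,4,5,6,8} → only 9 remains.
R3C5 = 8: row 3 has {1,2,4,5,6,7,9}; col 5 has {1,2,3,5}; box has {2,7} → only 8 remains.
R3C6 = 3: row 3 has {1,2,4,5,6,7,8,9}; col 6 has {2,4,6,9}; box has {2,7,8} → only 3 remains.
R7C6 = 8: row 7 has {1,4,5,7}; col 6 has {2,3,4,6,9}; box has {1,4,5,9} → only 8 remains.
R8C1 = 3: row 8 has {1,4,6,8}; col 1 has {1,2,5,6,7,9}; box has {1,4,7,8} → only 3 remains.
R8C4 = 2: row 8 has {1,3,4,6,8}; col 4 has {7}; box has {1,4,5,8,9} → only 2 remains.
R1C6 = 5: row 1 has {1,2,3,9}; col 6 has {2,3,4,6,8,9}; box has {2,3,7,8} → only 5 remains.
R1C8 = 7: row 1 has {1,2,3,5,9}; col 8 has {1,2,4,6,8}; box has {1,2,3,6,9} → only 7 remains.
R2C3 = 7: row 2 has {2,3,6,8}; col 3 has {3,4,8,9}; box has {1,2,3,4,5,6,8,9} → only 7 remains.
R2C6 = 1: row 2 has {2,3,6,7,8}; col 6 has {2,3,4,5,6,8,9}; box has {2,3,5,7,8} → only 1 remains.
R2C7 = 4: row 2 has {1,2,3,6,7,8}; col 7 has {1,5}; box has {1,2,3,6,7,9} → only 4 remains.
R2C8 = 5: row 2 has {1,2,3,4,6,7,8}; col 8 has {1,2,4,6,7,8}; box has {1,2,3,4,6,7,9} → only 5 remains.
R4C7 = 9: row 4 has {2,3,6,7}; col 7 has {1,4,5}; box has {1,2,7,8} → only 9 remains.
R5C6 = 7: row 5 has {8,9}; col 6 has {1,2,3,4,5,6,8,9}; box has {2,3,6} → only 7 remains.
R6C7 = 6: row 6 has {1,2,3,7}; col 7 has {1,4,5,9}; box has {1,2,7,8,9} → only 6 remains.
R8C7 = 7: row 8 has {1,2,3,4,6,8}; col 7 has {1,4,5,6,9}; box has {1,4,5,6,8} → only 7 remains.
R8C8 = 9: row 8 has {1,2,3,4,6,7,8}; col 8 has {1,2,4,5,6,7,8}; box has {1,4,5,6,7,8} → only 9 remains.
R9C8 = 3: row 9 has {1,4,5,8,9}; col 8 has {1,2,4,5,6,7,8,9}; box has {1,4,5,6,7,8,9} → only 3 remains.
R1C7 = 8: row 1 has {1,2,3,5,7,9}; col 7 has {1,4,5,6,7,9}; box has {1,2,3,4,5,6,7,9} → only 8 remains.
R2C4 = 9: row 2 has {1,2,3,4,5,6,7,8}; col 4 has {2,7}; box has {1,2,3,5,7,8} → only 9 remains.
R5C5 = 4: row 5 has {7,8,9}; col 5 has {1,2,3,5,8}; box has {2,3,6,7} → only 4 remains.
R5C7 = 3: row 5 has {4,7,8,9}; col 7 has {1,4,5,6,7,8,9}; box has {1,2,6,7,8,9} → only 3 remains.
R5C9 = 5: row 5 has {3,4,7,8,9}; col 9 has {1,2,3,6,7,8,9}; box has {1,2,3,6,7,8,9} → only 5 remains.
R6C3 = 5: row 6 has {1,2,3,6,7}; col 3 has {3,4,7,8,9}; box has {3,7,9} → only 5 remains.
R6C4 = 8: row 6 has {1,2,3,5,6,7}; col 4 has {2,7,9}; box has {2,3,4,6,7} → only 8 remains.
R6C5 = 9: row 6 has {1,2,3,5,6,7,8}; col 5 has {1,2,3,4,5,8}; box has {2,3,4,6,7,8} → only 9 remains.
R7C7 = 2: row 7 has {1,4,5,7,8}; col 7 has {1,3,4,5,6,7,8,9}; box has {1,3,4,5,6,7,8,9} → only 2 remains.
R8C2 = 5: row 8 has {1,2,3,4,6,7,8,9}; col 2 has {1,3,4,7,8}; box has {1,3,4,7,8} → only 5 remains.
R9C4 = 6: row 9 has {1,3,4,5,8,9}; col 4 has {2,7,8,9}; box has {1,2,4,5,8,9} → only 6 remains.
R9C5 = 7: row 9 has {1,3,4,5,6,8,9}; col 5 has {1,2,3,4,5,8,9}; box has {1,2,4,5,6,8,9} → only 7 remains.
R1C4 = 4: row 1 has {1,2,3,5,7,8,9}; col 4 has {2,6,7,8,9}; box has {1,2,3,5,7,8,9} → only 4 remains.

4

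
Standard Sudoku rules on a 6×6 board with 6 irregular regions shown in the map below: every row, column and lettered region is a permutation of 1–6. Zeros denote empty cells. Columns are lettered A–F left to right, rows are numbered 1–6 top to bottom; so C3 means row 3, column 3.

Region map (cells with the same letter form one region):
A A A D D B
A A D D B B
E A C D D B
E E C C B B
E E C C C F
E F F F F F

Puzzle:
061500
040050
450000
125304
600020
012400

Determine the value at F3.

C3 = 6: row 3 has {4,5}; col 3 has {1,2,5}; region has {2,3,5} → only 6 remains.
E4 = 6: row 4 has {1,2,3,4,5}; col 5 has {2,5}; region has {4,5} → only 6 remains.
B5 = 3: row 5 has {2,6}; col 2 has {1,2,4,5,6}; region has {1,2,4,6} → only 3 remains.
C5 = 4: row 5 has {2,3,6}; col 3 has {1,2,5,6}; region has {2,3,5,6} → only 4 remains.
D5 = 1: row 5 has {2,3,4,6}; col 4 has {3,4,5}; region has {2,3,4,5,6} → only 1 remains.
F5 = 5: row 5 has {1,2,3,4,6}; col 6 has {4}; region has {1,2,4} → only 5 remains.
A6 = 5: row 6 has {1,2,4}; col 1 has {1,4,6}; region has {1,2,3,4,6} → only 5 remains.
E6 = 3: row 6 has {1,2,4,5}; col 5 has {2,5,6}; region has {1,2,4,5} → only 3 remains.
F6 = 6: row 6 has {1,2,3,4,5}; col 6 has {4,5}; region has {1,2,3,4,5} → only 6 remains.
E1 = 4: row 1 has {1,5,6}; col 5 has {2,3,5,6}; region has {5} → only 4 remains.
C2 = 3: row 2 has {4,5}; col 3 has {1,2,4,5,6}; region has {4,5} → only 3 remains.
D3 = 2: row 3 has {4,5,6}; col 4 has {1,3,4,5}; region has {3,4,5} → only 2 remains.
E3 = 1: row 3 has {2,4,5,6}; col 5 has {2,3,4,5,6}; region has {2,3,4,5} → only 1 remains.
F3 = 3: row 3 has {1,2,4,5,6}; col 6 has {4,5,6}; region has {4,5,6} → only 3 remains.

3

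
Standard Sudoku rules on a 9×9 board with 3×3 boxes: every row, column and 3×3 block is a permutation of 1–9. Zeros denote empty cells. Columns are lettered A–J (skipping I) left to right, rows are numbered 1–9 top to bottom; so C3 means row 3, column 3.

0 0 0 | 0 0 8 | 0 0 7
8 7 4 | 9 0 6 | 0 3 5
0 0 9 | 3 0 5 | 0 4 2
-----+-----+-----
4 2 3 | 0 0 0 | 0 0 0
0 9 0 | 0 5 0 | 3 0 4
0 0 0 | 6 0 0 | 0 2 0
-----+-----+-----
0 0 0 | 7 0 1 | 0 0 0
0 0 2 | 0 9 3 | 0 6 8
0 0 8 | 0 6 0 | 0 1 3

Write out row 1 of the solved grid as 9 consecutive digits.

H1 = 9: row 1 has {7,8}; col 8 has {1,2,3,4,6}; box has {2,3,4,5,7} → only 9 remains.
G2 = 1: row 2 has {3,4,5,6,7,8,9}; col 7 has {3}; box has {2,3,4,5,7,9} → only 1 remains.
H7 = 5: row 7 has {1,7}; col 8 has {1,2,3,4,6,9}; box has {1,3,6,8} → only 5 remains.
J7 = 9: row 7 has {1,5,7}; col 9 has {2,3,4,5,7,8}; box has {1,3,5,6,8} → only 9 remains.
G1 = 6: row 1 has {7,8,9}; col 7 has {1,3}; box has {1,2,3,4,5,7,9} → only 6 remains.
E2 = 2: row 2 has {1,3,4,5,6,7,8,9}; col 5 has {5,6,9}; box has {3,5,6,8,9} → only 2 remains.
G3 = 8: row 3 has {2,3,4,5,9}; col 7 has {1,3,6}; box has {1,2,3,4,5,6,7,9} → only 8 remains.
J6 = 1: row 6 has {2,6}; col 9 has {2,3,4,5,7,8,9}; box has {2,3,4} → only 1 remains.
C7 = 6: row 7 has {1,5,7,9}; col 3 has {2,3,4,8,9}; box has {2,8} → only 6 remains.
J4 = 6: row 4 has {2,3,4}; col 9 has {1,2,3,4,5,7,8,9}; box has {1,2,3,4} → only 6 remains.
A7 = 3: row 7 has {1,5,6,7,9}; col 1 has {4,8}; box has {2,6,8} → only 3 remains.
B7 = 4: row 7 has {1,3,5,6,7,9}; col 2 has {2,7,9}; box has {2,3,6,8} → only 4 remains.
E7 = 8: row 7 has {1,3,4,5,6,7,9}; col 5 has {2,5,6,9}; box has {1,3,6,7,9} → only 8 remains.
G7 = 2: row 7 has {1,3,4,5,6,7,8,9}; col 7 has {1,3,6,8}; box has {1,3,5,6,8,9} → only 2 remains.
B9 = 5: row 9 has {1,3,6,8}; col 2 has {2,4,7,9}; box has {2,3,4,6,8} → only 5 remains.
B6 = 8: row 6 has {1,2,6}; col 2 has {2,4,5,7,9}; box has {2,3,4,9} → only 8 remains.
B8 = 1: row 8 has {2,3,6,8,9}; col 2 has {2,4,5,7,8,9}; box has {2,3,4,5,6,8} → only 1 remains.
B1 = 3: row 1 has {6,7,8,9}; col 2 has {1,2,4,5,7,8,9}; box has {4,7,8,9} → only 3 remains.
B3 = 6: row 3 has {2,3,4,5,8,9}; col 2 has {1,2,3,4,5,7,8,9}; box has {3,4,7,8,9} → only 6 remains.
A8 = 7: row 8 has {1,2,3,6,8,9}; col 1 has {3,4,8}; box has {1,2,3,4,5,6,8} → only 7 remains.
G8 = 4: row 8 has {1,2,3,6,7,8,9}; col 7 has {1,2,3,6,8}; box has {1,2,3,5,6,8,9} → only 4 remains.
A9 = 9: row 9 has {1,3,5,6,8}; col 1 has {3,4,7,8}; box has {1,2,3,4,5,6,7,8} → only 9 remains.
G9 = 7: row 9 has {1,3,5,6,8,9}; col 7 has {1,2,3,4,6,8}; box has {1,2,3,4,5,6,8,9} → only 7 remains.
A3 = 1: row 3 has {2,3,4,5,6,8,9}; col 1 has {3,4,7,8,9}; box has {3,4,6,7,8,9} → only 1 remains.
E3 = 7: row 3 has {1,2,3,4,5,6,8,9}; col 5 has {2,5,6,8,9}; box has {2,3,5,6,8,9} → only 7 remains.
E4 = 1: row 4 has {2,3,4,6}; col 5 has {2,5,6,7,8,9}; box has {5,6} → only 1 remains.
A5 = 6: row 5 has {3,4,5,9}; col 1 has {1,3,4,7,8,9}; box has {2,3,4,8,9} → only 6 remains.
A6 = 5: row 6 has {1,2,6,8}; col 1 has {1,3,4,6,7,8,9}; box has {2,3,4,6,8,9} → only 5 remains.
C6 = 7: row 6 has {1,2,5,6,8}; col 3 has {2,3,4,6,8,9}; box has {2,3,4,5,6,8,9} → only 7 remains.
G6 = 9: row 6 has {1,2,5,6,7,8}; col 7 has {1,2,3,4,6,7,8}; box has {1,2,3,4,6} → only 9 remains.
D8 = 5: row 8 has {1,2,3,4,6,7,8,9}; col 4 has {3,6,7,9}; box has {1,3,6,7,8,9} → only 5 remains.
A1 = 2: row 1 has {3,6,7,8,9}; col 1 has {1,3,4,5,6,7,8,9}; box has {1,3,4,6,7,8,9} → only 2 remains.
C1 = 5: row 1 has {2,3,6,7,8,9}; col 3 has {2,3,4,6,7,8,9}; box has {1,2,3,4,6,7,8,9} → only 5 remains.
E1 = 4: row 1 has {2,3,5,6,7,8,9}; col 5 has {1,2,5,6,7,8,9}; box has {2,3,5,6,7,8,9} → only 4 remains.
D4 = 8: row 4 has {1,2,3,4,6}; col 4 has {3,5,6,7,9}; box has {1,5,6} → only 8 remains.
G4 = 5: row 4 has {1,2,3,4,6,8}; col 7 has {1,2,3,4,6,7,8,9}; box has {1,2,3,4,6,9} → only 5 remains.
H4 = 7: row 4 has {1,2,3,4,5,6,8}; col 8 has {1,2,3,4,5,6,9}; box has {1,2,3,4,5,6,9} → only 7 remains.
C5 = 1: row 5 has {3,4,5,6,9}; col 3 has {2,3,4,5,6,7,8,9}; box has {2,3,4,5,6,7,8,9} → only 1 remains.
D5 = 2: row 5 has {1,3,4,5,6,9}; col 4 has {3,5,6,7,8,9}; box has {1,5,6,8} → only 2 remains.
F5 = 7: row 5 has {1,2,3,4,5,6,9}; col 6 has {1,3,5,6,8}; box has {1,2,5,6,8} → only 7 remains.
H5 = 8: row 5 has {1,2,3,4,5,6,7,9}; col 8 has {1,2,3,4,5,6,7,9}; box has {1,2,3,4,5,6,7,9} → only 8 remains.
E6 = 3: row 6 has {1,2,5,6,7,8,9}; col 5 has {1,2,4,5,6,7,8,9}; box has {1,2,5,6,7,8} → only 3 remains.
F6 = 4: row 6 has {1,2,3,5,6,7,8,9}; col 6 has {1,3,5,6,7,8}; box has {1,2,3,5,6,7,8} → only 4 remains.
D9 = 4: row 9 has {1,3,5,6,7,8,9}; col 4 has {2,3,5,6,7,8,9}; box has {1,3,5,6,7,8,9} → only 4 remains.
F9 = 2: row 9 has {1,3,4,5,6,7,8,9}; col 6 has {1,3,4,5,6,7,8}; box has {1,3,4,5,6,7,8,9} → only 2 remains.
D1 = 1: row 1 has {2,3,4,5,6,7,8,9}; col 4 has {2,3,4,5,6,7,8,9}; box has {2,3,4,5,6,7,8,9} → only 1 remains.

235148697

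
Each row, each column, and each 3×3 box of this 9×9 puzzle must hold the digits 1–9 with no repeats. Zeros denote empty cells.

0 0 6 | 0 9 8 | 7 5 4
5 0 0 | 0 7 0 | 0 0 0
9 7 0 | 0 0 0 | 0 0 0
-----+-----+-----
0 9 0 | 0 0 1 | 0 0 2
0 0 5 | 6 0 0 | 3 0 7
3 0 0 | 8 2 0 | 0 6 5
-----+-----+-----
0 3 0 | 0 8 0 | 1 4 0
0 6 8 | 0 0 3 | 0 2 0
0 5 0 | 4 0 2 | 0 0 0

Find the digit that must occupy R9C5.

R4C8 = 8: row 4 has {1,2,9}; col 8 has {2,4,5,6}; box has {2,3,5,6,7} → only 8 remains.
R5C5 = 4: row 5 has {3,5,6,7}; col 5 has {2,7,8,9}; box has {1,2,6,8} → only 4 remains.
R5C6 = 9: row 5 has {3,4,5,6,7}; col 6 has {1,2,3,8}; box has {1,2,4,6,8} → only 9 remains.
R5C8 = 1: row 5 has {3,4,5,6,7,9}; col 8 has {2,4,5,6,8}; box has {2,3,5,6,7,8} → only 1 remains.
R6C6 = 7: row 6 has {2,3,5,6,8}; col 6 has {1,2,3,8,9}; box has {1,2,4,6,8,9} → only 7 remains.
R8C9 = 9: row 8 has {2,3,6,8}; col 9 has {2,4,5,7}; box has {1,2,4} → only 9 remains.
R3C8 = 3: row 3 has {7,9}; col 8 has {1,2,4,5,6,8}; box has {4,5,7} → only 3 remains.
R4C7 = 4: row 4 has {1,2,8,9}; col 7 has {1,3,7}; box has {1,2,3,5,6,7,8} → only 4 remains.
R6C7 = 9: row 6 has {2,3,5,6,7,8}; col 7 has {1,3,4,7}; box has {1,2,3,4,5,6,7,8} → only 9 remains.
R7C9 = 6: row 7 has {1,3,4,8}; col 9 has {2,4,5,7,9}; box has {1,2,4,9} → only 6 remains.
R8C7 = 5: row 8 has {2,3,6,8,9}; col 7 has {1,3,4,7,9}; box has {1,2,4,6,9} → only 5 remains.
R9C7 = 8: row 9 has {2,4,5}; col 7 has {1,3,4,5,7,9}; box has {1,2,4,5,6,9} → only 8 remains.
R9C8 = 7: row 9 has {2,4,5,8}; col 8 has {1,2,3,4,5,6,8}; box has {1,2,4,5,6,8,9} → only 7 remains.
R9C9 = 3: row 9 has {2,4,5,7,8}; col 9 has {2,4,5,6,7,9}; box has {1,2,4,5,6,7,8,9} → only 3 remains.
R2C8 = 9: row 2 has {5,7}; col 8 has {1,2,3,4,5,6,7,8}; box has {3,4,5,7} → only 9 remains.
R4C3 = 7: row 4 has {1,2,4,8,9}; col 3 has {5,6,8}; box has {3,5,9} → only 7 remains.
R7C6 = 5: row 7 has {1,3,4,6,8}; col 6 has {1,2,3,7,8,9}; box has {2,3,4,8} → only 5 remains.
R8C5 = 1: row 8 has {2,3,5,6,8,9}; col 5 has {2,4,7,8,9}; box has {2,3,4,5,8} → only 1 remains.
R9C1 = 1: row 9 has {2,3,4,5,7,8}; col 1 has {3,5,9}; box has {3,5,6,8} → only 1 remains.
R9C3 = 9: row 9 has {1,2,3,4,5,7,8}; col 3 has {5,6,7,8}; box has {1,3,5,6,8} → only 9 remains.
R9C5 = 6: row 9 has {1,2,3,4,5,7,8,9}; col 5 has {1,2,4,7,8,9}; box has {1,2,3,4,5,8} → only 6 remains.

6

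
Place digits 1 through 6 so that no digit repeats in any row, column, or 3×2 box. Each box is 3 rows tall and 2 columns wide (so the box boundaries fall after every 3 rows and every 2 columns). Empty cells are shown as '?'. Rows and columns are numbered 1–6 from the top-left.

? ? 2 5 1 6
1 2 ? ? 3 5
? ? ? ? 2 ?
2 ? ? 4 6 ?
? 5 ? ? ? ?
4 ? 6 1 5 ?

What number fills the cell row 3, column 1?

row 1, column 1 = 3: row 1 has {1,2,5,6}; col 1 has {1,2,4}; box has {1,2} → only 3 remains.
row 1, column 2 = 4: row 1 has {1,2,3,5,6}; col 2 has {2,5}; box has {1,2,3} → only 4 remains.
row 2, column 3 = 4: row 2 has {1,2,3,5}; col 3 has {2,6}; box has {2,5} → only 4 remains.
row 2, column 4 = 6: row 2 has {1,2,3,4,5}; col 4 has {1,4,5}; box has {2,4,5} → only 6 remains.
row 3, column 2 = 6: row 3 has {2}; col 2 has {2,4,5}; box has {1,2,3,4} → only 6 remains.
row 3, column 4 = 3: row 3 has {2,6}; col 4 has {1,4,5,6}; box has {2,4,5,6} → only 3 remains.
row 3, column 6 = 4: row 3 has {2,3,6}; col 6 has {5,6}; box has {1,2,3,5,6} → only 4 remains.
row 5, column 1 = 6: row 5 has {5}; col 1 has {1,2,3,4}; box has {2,4,5} → only 6 remains.
row 5, column 3 = 3: row 5 has {5,6}; col 3 has {2,4,6}; box has {1,4,6} → only 3 remains.
row 5, column 4 = 2: row 5 has {3,5,6}; col 4 has {1,3,4,5,6}; box has {1,3,4,6} → only 2 remains.
row 5, column 5 = 4: row 5 has {2,3,5,6}; col 5 has {1,2,3,5,6}; box has {5,6} → only 4 remains.
row 5, column 6 = 1: row 5 has {2,3,4,5,6}; col 6 has {4,5,6}; box has {4,5,6} → only 1 remains.
row 6, column 2 = 3: row 6 has {1,4,5,6}; col 2 has {2,4,5,6}; box has {2,4,5,6} → only 3 remains.
row 6, column 6 = 2: row 6 has {1,3,4,5,6}; col 6 has {1,4,5,6}; box has {1,4,5,6} → only 2 remains.
row 3, column 1 = 5: row 3 has {2,3,4,6}; col 1 has {1,2,3,4,6}; box has {1,2,3,4,6} → only 5 remains.

5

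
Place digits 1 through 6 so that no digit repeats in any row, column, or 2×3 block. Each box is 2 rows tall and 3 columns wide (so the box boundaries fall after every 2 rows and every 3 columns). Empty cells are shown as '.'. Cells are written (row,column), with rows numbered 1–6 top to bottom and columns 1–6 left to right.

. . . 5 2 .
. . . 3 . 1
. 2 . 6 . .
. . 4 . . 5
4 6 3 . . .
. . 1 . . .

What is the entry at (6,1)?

(1,3) = 6: row 1 has {2,5}; col 3 has {1,3,4}; box has {} → only 6 remains.
(1,6) = 4: row 1 has {2,5,6}; col 6 has {1,5}; box has {1,2,3,5} → only 4 remains.
(2,5) = 6: row 2 has {1,3}; col 5 has {2}; box has {1,2,3,4,5} → only 6 remains.
(3,3) = 5: row 3 has {2,6}; col 3 has {1,3,4,6}; box has {2,4} → only 5 remains.
(3,6) = 3: row 3 has {2,5,6}; col 6 has {1,4,5}; box has {5,6} → only 3 remains.
(4,5) = 1: row 4 has {4,5}; col 5 has {2,6}; box has {3,5,6} → only 1 remains.
(5,5) = 5: row 5 has {3,4,6}; col 5 has {1,2,6}; box has {} → only 5 remains.
(5,6) = 2: row 5 has {3,4,5,6}; col 6 has {1,3,4,5}; box has {5} → only 2 remains.
(6,2) = 5: row 6 has {1}; col 2 has {2,6}; box has {1,3,4,6} → only 5 remains.
(6,4) = 4: row 6 has {1,5}; col 4 has {3,5,6}; box has {2,5} → only 4 remains.
(6,5) = 3: row 6 has {1,4,5}; col 5 has {1,2,5,6}; box has {2,4,5} → only 3 remains.
(6,6) = 6: row 6 has {1,3,4,5}; col 6 has {1,2,3,4,5}; box has {2,3,4,5} → only 6 remains.
(2,2) = 4: row 2 has {1,3,6}; col 2 has {2,5,6}; box has {6} → only 4 remains.
(2,3) = 2: row 2 has {1,3,4,6}; col 3 has {1,3,4,5,6}; box has {4,6} → only 2 remains.
(3,1) = 1: row 3 has {2,3,5,6}; col 1 has {4}; box has {2,4,5} → only 1 remains.
(3,5) = 4: row 3 has {1,2,3,5,6}; col 5 has {1,2,3,5,6}; box has {1,3,5,6} → only 4 remains.
(4,2) = 3: row 4 has {1,4,5}; col 2 has {2,4,5,6}; box has {1,2,4,5} → only 3 remains.
(4,4) = 2: row 4 has {1,3,4,5}; col 4 has {3,4,5,6}; box has {1,3,4,5,6} → only 2 remains.
(5,4) = 1: row 5 has {2,3,4,5,6}; col 4 has {2,3,4,5,6}; box has {2,3,4,5,6} → only 1 remains.
(6,1) = 2: row 6 has {1,3,4,5,6}; col 1 has {1,4}; box has {1,3,4,5,6} → only 2 remains.

2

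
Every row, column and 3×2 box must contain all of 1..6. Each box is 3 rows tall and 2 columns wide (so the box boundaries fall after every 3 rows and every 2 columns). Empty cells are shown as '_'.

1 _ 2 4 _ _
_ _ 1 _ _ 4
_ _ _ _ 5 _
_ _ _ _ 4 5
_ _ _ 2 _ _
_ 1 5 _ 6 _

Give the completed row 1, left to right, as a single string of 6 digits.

152436

r1c5 = 3: row 1 has {1,2,4}; col 5 has {4,5,6}; box has {4,5} → only 3 remains.
r1c6 = 6: row 1 has {1,2,3,4}; col 6 has {4,5}; box has {3,4,5} → only 6 remains.
r2c5 = 2: row 2 has {1,4}; col 5 has {3,4,5,6}; box has {3,4,5,6} → only 2 remains.
r3c6 = 1: row 3 has {5}; col 6 has {4,5,6}; box has {2,3,4,5,6} → only 1 remains.
r5c5 = 1: row 5 has {2}; col 5 has {2,3,4,5,6}; box has {4,5,6} → only 1 remains.
r5c6 = 3: row 5 has {1,2}; col 6 has {1,4,5,6}; box has {1,4,5,6} → only 3 remains.
r6c4 = 3: row 6 has {1,5,6}; col 4 has {2,4}; box has {2,5} → only 3 remains.
r6c6 = 2: row 6 has {1,3,5,6}; col 6 has {1,3,4,5,6}; box has {1,3,4,5,6} → only 2 remains.
r1c2 = 5: row 1 has {1,2,3,4,6}; col 2 has {1}; box has {1} → only 5 remains.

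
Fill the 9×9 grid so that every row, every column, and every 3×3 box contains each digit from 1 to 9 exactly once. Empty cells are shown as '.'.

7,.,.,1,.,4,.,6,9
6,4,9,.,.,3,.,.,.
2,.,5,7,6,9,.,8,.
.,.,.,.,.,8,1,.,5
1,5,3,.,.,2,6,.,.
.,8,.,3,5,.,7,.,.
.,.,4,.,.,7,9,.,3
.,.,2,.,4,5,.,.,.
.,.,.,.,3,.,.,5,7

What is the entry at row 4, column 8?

row 1, column 2 = 3 (sole candidate).
row 1, column 3 = 8 (sole candidate).
row 1, column 5 = 2 (sole candidate).
row 1, column 7 = 5 (sole candidate).
row 2, column 5 = 8 (sole candidate).
row 2, column 7 = 2 (sole candidate).
row 2, column 9 = 1 (sole candidate).
row 3, column 2 = 1 (sole candidate).
row 3, column 9 = 4 (sole candidate).
row 5, column 9 = 8 (sole candidate).
row 6, column 3 = 6 (sole candidate).
row 6, column 6 = 1 (sole candidate).
row 6, column 9 = 2 (sole candidate).
row 7, column 2 = 6 (sole candidate).
row 7, column 5 = 1 (sole candidate).
row 7, column 8 = 2 (sole candidate).
row 8, column 7 = 8 (sole candidate).
row 8, column 8 = 1 (sole candidate).
row 8, column 9 = 6 (sole candidate).
row 9, column 2 = 9 (sole candidate).
row 9, column 3 = 1 (sole candidate).
row 9, column 6 = 6 (sole candidate).
row 9, column 7 = 4 (sole candidate).
row 2, column 4 = 5 (sole candidate).
row 2, column 8 = 7 (sole candidate).
row 3, column 7 = 3 (sole candidate).
row 4, column 3 = 7 (sole candidate).
row 4, column 5 = 9 (sole candidate).
row 5, column 4 = 4 (sole candidate).
row 5, column 5 = 7 (sole candidate).
row 5, column 8 = 9 (sole candidate).
row 6, column 8 = 4 (sole candidate).
row 7, column 4 = 8 (sole candidate).
row 8, column 1 = 3 (sole candidate).
row 8, column 2 = 7 (sole candidate).
row 8, column 4 = 9 (sole candidate).
row 9, column 1 = 8 (sole candidate).
row 9, column 4 = 2 (sole candidate).
row 4, column 1 = 4 (sole candidate).
row 4, column 2 = 2 (sole candidate).
row 4, column 4 = 6 (sole candidate).
row 4, column 8 = 3: row 4 has {1,2,4,5,6,7,8,9}; col 8 has {1,2,4,5,6,7,8,9}; box has {1,2,4,5,6,7,8,9} → only 3 remains.

3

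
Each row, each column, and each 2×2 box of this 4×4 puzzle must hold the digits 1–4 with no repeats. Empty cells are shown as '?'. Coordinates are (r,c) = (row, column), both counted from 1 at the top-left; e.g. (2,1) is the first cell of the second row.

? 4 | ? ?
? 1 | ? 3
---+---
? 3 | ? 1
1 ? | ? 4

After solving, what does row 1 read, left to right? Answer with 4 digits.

3412

(1,4) = 2: row 1 has {4}; col 4 has {1,3,4}; box has {3} → only 2 remains.
(2,1) = 2 (sole candidate).
(2,3) = 4 (sole candidate).
(3,1) = 4 (sole candidate).
(3,3) = 2 (sole candidate).
(4,2) = 2 (sole candidate).
(4,3) = 3 (sole candidate).
(1,1) = 3: row 1 has {2,4}; col 1 has {1,2,4}; box has {1,2,4} → only 3 remains.
(1,3) = 1: row 1 has {2,3,4}; col 3 has {2,3,4}; box has {2,3,4} → only 1 remains.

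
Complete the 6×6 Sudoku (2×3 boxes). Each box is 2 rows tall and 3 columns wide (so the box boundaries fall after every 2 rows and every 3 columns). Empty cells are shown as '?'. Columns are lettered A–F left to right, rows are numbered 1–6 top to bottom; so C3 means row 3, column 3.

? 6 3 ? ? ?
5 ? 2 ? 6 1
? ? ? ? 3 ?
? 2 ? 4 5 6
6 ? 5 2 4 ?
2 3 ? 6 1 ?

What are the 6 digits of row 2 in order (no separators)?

D1 = 5: row 1 has {3,6}; col 4 has {2,4,6}; box has {1,6} → only 5 remains.
E1 = 2: row 1 has {3,5,6}; col 5 has {1,3,4,5,6}; box has {1,5,6} → only 2 remains.
F1 = 4: row 1 has {2,3,5,6}; col 6 has {1,6}; box has {1,2,5,6} → only 4 remains.
B2 = 4: row 2 has {1,2,5,6}; col 2 has {2,3,6}; box has {2,3,5,6} → only 4 remains.
D2 = 3: row 2 has {1,2,4,5,6}; col 4 has {2,4,5,6}; box has {1,2,4,5,6} → only 3 remains.

542361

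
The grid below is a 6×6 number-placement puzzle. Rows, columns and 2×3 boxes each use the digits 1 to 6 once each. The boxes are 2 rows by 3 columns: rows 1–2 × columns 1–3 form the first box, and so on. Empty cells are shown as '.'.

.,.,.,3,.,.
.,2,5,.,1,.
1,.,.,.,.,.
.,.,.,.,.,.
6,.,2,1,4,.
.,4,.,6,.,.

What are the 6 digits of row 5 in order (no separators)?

r1c1 = 4 (sole candidate).
r2c1 = 3 (sole candidate).
r2c4 = 4 (sole candidate).
r2c6 = 6 (sole candidate).
r6c1 = 5 (sole candidate).
r4c1 = 2 (sole candidate).
r4c4 = 5 (sole candidate).
r5c2 = 3: row 5 has {1,2,4,6}; col 2 has {2,4}; box has {2,4,5,6} → only 3 remains.
r5c6 = 5: row 5 has {1,2,3,4,6}; col 6 has {6}; box has {1,4,6} → only 5 remains.

632145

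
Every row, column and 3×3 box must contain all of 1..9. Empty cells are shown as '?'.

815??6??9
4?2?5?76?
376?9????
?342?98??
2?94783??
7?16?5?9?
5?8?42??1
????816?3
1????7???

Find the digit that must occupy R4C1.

6

R2C2 = 9 (sole candidate).
R2C6 = 3 (sole candidate).
R2C9 = 8 (sole candidate).
R3C6 = 4 (sole candidate).
R4C1 = 6: row 4 has {2,3,4,8,9}; col 1 has {1,2,3,4,5,7,8}; box has {1,2,3,4,7,9} → only 6 remains.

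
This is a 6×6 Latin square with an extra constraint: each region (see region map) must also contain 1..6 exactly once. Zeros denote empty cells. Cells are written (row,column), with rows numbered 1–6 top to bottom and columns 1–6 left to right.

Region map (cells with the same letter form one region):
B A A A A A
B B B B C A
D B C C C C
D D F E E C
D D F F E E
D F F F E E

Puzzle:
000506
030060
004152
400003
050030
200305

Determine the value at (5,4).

2

(1,1) = 1: row 1 has {5,6}; col 1 has {2,4}; region has {3} → only 1 remains.
(2,1) = 5: row 2 has {3,6}; col 1 has {1,2,4}; region has {1,3} → only 5 remains.
(2,3) = 2: row 2 has {3,5,6}; col 3 has {4}; region has {1,3,5} → only 2 remains.
(2,4) = 4: row 2 has {2,3,5,6}; col 4 has {1,3,5}; region has {1,2,3,5} → only 4 remains.
(2,6) = 1: row 2 has {2,3,4,5,6}; col 6 has {2,3,5,6}; region has {5,6} → only 1 remains.
(3,2) = 6: row 3 has {1,2,4,5}; col 2 has {3,5}; region has {1,2,3,4,5} → only 6 remains.
(4,2) = 1: row 4 has {3,4}; col 2 has {3,5,6}; region has {2,4,5} → only 1 remains.
(4,5) = 2: row 4 has {1,3,4}; col 5 has {3,5,6}; region has {3,5} → only 2 remains.
(5,1) = 6: row 5 has {3,5}; col 1 has {1,2,4,5}; region has {1,2,4,5} → only 6 remains.
(5,3) = 1: row 5 has {3,5,6}; col 3 has {2,4}; region has {3} → only 1 remains.
(5,4) = 2: row 5 has {1,3,5,6}; col 4 has {1,3,4,5}; region has {1,3} → only 2 remains.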